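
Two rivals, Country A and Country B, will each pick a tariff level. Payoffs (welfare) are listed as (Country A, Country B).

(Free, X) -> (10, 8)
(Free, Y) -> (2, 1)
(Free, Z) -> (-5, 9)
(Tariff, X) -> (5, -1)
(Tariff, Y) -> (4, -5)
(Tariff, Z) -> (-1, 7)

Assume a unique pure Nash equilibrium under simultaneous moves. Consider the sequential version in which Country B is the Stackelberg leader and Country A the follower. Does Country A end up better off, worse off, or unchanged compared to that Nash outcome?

better off

Work backward from Country A's decision.
- X: BR = Free, leader payoff 8.
- Y: BR = Tariff, leader payoff -5.
- Z: BR = Tariff, leader payoff 7.
Maximizing over 8, -5, 7, Country B chooses X. Subgame-perfect outcome: (Free, X) with payoffs (10, 8).
Under simultaneous play:
Country A's best replies: X→Free; Y→Tariff; Z→Tariff.
Country B's best replies: Free→Z; Tariff→Z.
The unique mutual best reply is (Tariff, Z), giving (-1, 7).
Country A earns 10 sequentially versus -1 at the Nash outcome: better off.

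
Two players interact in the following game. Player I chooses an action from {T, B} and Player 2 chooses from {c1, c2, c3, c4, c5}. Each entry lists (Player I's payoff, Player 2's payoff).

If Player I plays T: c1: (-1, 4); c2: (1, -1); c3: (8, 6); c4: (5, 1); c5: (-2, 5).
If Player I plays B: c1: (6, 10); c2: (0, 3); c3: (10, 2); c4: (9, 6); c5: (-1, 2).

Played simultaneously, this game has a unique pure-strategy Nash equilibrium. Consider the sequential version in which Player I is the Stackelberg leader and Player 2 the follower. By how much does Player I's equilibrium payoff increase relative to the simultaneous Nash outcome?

Work backward from Player 2's decision.
- T: Player 2 compares 4, -1, 6, 1, 5 and picks c3; Player I would get 8.
- B: Player 2 compares 10, 3, 2, 6, 2 and picks c1; Player I would get 6.
Player I's induced payoffs are 8, 6, so Player I commits to T. Subgame-perfect outcome: (T, c3) with payoffs (8, 6).
For the simultaneous game, intersect best replies.
Player I's best replies: c1→B; c2→T; c3→B; c4→B; c5→B.
Player 2's best replies: T→c3; B→c1.
The unique mutual best reply is (B, c1), giving (6, 10).
Player I's commitment gain: 8 − 6 = 2.

2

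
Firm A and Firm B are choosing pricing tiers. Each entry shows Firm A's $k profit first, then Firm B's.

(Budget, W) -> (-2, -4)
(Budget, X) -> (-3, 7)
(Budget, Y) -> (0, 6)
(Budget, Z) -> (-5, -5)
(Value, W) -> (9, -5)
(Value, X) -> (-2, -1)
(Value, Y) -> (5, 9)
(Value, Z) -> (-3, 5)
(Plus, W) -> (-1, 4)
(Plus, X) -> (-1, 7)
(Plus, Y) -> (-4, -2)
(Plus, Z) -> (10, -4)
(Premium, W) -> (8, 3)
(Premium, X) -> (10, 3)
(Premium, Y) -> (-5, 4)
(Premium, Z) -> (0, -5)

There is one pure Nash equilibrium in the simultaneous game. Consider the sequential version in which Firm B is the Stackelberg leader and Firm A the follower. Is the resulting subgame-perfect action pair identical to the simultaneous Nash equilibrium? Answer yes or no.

yes

Backward induction with Firm B moving first.
- W: BR = Value, leader payoff -5.
- X: BR = Premium, leader payoff 3.
- Y: BR = Value, leader payoff 9.
- Z: BR = Plus, leader payoff -4.
Firm B's induced payoffs are -5, 3, 9, -4, so Firm B commits to Y. Subgame-perfect outcome: (Value, Y) with payoffs (5, 9).
For the simultaneous game, intersect best replies.
Firm A's best replies: W→Value; X→Premium; Y→Value; Z→Plus.
Firm B's best replies: Budget→X; Value→Y; Plus→X; Premium→Y.
Only (Value, Y) has each player best-responding; Nash payoffs (5, 9).
Sequential outcome (Value, Y) coincides with the Nash profile (Value, Y).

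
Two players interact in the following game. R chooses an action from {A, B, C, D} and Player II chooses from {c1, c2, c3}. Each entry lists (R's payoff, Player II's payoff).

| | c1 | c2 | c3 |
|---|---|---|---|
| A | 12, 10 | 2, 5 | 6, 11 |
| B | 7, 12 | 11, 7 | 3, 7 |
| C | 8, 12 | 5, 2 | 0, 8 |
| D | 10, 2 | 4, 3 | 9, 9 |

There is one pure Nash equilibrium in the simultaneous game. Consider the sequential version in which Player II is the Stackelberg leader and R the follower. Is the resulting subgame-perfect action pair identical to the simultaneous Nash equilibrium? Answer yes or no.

no

Solve by backward induction (Player II leads).
- c1: BR = A, leader payoff 10.
- c2: BR = B, leader payoff 7.
- c3: BR = D, leader payoff 9.
Player II's induced payoffs are 10, 7, 9, so Player II commits to c1. Subgame-perfect outcome: (A, c1) with payoffs (12, 10).
For the simultaneous game, intersect best replies.
R's best replies: c1→A; c2→B; c3→D.
Player II's best replies: A→c3; B→c1; C→c1; D→c3.
Only (D, c3) has each player best-responding; Nash payoffs (9, 9).
Sequential outcome (A, c1) differs from the Nash profile (D, c3).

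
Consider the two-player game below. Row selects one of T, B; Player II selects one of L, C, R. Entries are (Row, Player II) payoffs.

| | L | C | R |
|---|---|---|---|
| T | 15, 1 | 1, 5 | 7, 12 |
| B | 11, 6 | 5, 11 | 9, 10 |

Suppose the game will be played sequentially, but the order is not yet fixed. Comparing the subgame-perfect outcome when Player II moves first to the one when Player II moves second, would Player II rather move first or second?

If Row leads: Player II's best replies are T→R, B→C; Row's induced payoffs 7, 5; outcome (T, R), payoffs (7, 12).
If Player II leads: Row's best replies are L→T, C→B, R→B; Player II's induced payoffs 1, 11, 10; outcome (B, C), payoffs (5, 11).
Player II gets 11 moving first and 12 moving second, so Player II prefers to move second.

second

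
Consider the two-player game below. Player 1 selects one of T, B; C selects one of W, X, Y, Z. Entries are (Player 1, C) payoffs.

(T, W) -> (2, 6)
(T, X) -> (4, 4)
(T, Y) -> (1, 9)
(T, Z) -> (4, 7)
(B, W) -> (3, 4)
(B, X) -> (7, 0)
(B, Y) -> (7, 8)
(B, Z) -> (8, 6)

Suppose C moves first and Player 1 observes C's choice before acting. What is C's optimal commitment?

Backward induction with C moving first.
- W: BR = B, leader payoff 4.
- X: BR = B, leader payoff 0.
- Y: BR = B, leader payoff 8.
- Z: BR = B, leader payoff 6.
Maximizing over 4, 0, 8, 6, C chooses Y. Subgame-perfect outcome: (B, Y) with payoffs (7, 8).

Y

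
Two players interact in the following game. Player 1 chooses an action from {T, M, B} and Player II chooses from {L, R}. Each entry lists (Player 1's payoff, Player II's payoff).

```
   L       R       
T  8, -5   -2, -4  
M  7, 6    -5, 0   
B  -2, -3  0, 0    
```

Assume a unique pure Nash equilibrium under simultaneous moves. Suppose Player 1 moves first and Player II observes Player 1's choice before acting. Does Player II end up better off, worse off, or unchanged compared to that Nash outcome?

Work backward from Player II's decision.
- T: Player II compares -5, -4 and picks R; Player 1 would get -2.
- M: Player II compares 6, 0 and picks L; Player 1 would get 7.
- B: Player II compares -3, 0 and picks R; Player 1 would get 0.
Player 1's induced payoffs are -2, 7, 0, so Player 1 commits to M. Subgame-perfect outcome: (M, L) with payoffs (7, 6).
Under simultaneous play:
Player 1's best replies: L→T; R→B.
Player II's best replies: T→R; M→L; B→R.
The unique mutual best reply is (B, R), giving (0, 0).
Player II earns 6 sequentially versus 0 at the Nash outcome: better off.

better off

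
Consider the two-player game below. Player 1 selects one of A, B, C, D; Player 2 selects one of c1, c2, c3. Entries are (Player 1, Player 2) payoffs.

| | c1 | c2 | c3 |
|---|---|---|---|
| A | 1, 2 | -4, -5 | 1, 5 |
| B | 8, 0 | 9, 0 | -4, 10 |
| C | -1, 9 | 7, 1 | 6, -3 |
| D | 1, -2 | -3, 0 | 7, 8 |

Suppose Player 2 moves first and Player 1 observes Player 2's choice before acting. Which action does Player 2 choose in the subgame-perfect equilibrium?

Work backward from Player 1's decision.
- c1: Player 1 compares 1, 8, -1, 1 and picks B; Player 2 would get 0.
- c2: Player 1 compares -4, 9, 7, -3 and picks B; Player 2 would get 0.
- c3: Player 1 compares 1, -4, 6, 7 and picks D; Player 2 would get 8.
Player 2's induced payoffs are 0, 0, 8, so Player 2 commits to c3. Subgame-perfect outcome: (D, c3) with payoffs (7, 8).

c3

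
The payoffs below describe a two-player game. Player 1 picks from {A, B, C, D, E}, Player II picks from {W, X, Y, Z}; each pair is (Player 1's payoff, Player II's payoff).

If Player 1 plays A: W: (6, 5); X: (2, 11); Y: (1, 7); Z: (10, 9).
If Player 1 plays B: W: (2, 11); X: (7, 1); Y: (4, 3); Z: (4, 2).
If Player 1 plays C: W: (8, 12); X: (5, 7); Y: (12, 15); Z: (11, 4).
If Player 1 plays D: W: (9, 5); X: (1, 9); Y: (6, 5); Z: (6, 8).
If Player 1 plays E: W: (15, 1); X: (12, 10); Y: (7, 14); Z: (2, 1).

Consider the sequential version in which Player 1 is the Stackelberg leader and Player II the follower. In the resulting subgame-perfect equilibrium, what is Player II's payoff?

Work backward from Player II's decision.
- A: Player II compares 5, 11, 7, 9 and picks X; Player 1 would get 2.
- B: Player II compares 11, 1, 3, 2 and picks W; Player 1 would get 2.
- C: Player II compares 12, 7, 15, 4 and picks Y; Player 1 would get 12.
- D: Player II compares 5, 9, 5, 8 and picks X; Player 1 would get 1.
- E: Player II compares 1, 10, 14, 1 and picks Y; Player 1 would get 7.
Maximizing over 2, 2, 12, 1, 7, Player 1 chooses C. Subgame-perfect outcome: (C, Y) with payoffs (12, 15).

15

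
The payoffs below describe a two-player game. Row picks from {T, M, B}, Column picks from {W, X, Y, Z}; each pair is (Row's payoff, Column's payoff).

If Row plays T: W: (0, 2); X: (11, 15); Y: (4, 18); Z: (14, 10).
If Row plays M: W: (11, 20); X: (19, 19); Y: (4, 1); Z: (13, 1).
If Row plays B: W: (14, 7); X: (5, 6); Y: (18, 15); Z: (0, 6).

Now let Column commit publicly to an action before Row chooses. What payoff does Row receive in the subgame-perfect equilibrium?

19

Solve by backward induction (Column leads).
- W → Row plays B (best of 0, 11, 14); Column gets 7.
- X → Row plays M (best of 11, 19, 5); Column gets 19.
- Y → Row plays B (best of 4, 4, 18); Column gets 15.
- Z → Row plays T (best of 14, 13, 0); Column gets 10.
Column's induced payoffs are 7, 19, 15, 10, so Column commits to X. Subgame-perfect outcome: (M, X) with payoffs (19, 19).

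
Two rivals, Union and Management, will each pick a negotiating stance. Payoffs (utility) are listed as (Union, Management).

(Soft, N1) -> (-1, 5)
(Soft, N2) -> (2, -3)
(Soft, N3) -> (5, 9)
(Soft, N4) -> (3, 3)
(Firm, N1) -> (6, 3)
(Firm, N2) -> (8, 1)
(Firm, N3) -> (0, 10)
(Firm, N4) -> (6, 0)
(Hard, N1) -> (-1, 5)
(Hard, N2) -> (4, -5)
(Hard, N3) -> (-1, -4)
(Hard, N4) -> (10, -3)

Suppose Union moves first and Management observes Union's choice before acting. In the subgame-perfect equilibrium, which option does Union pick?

Soft

Work backward from Management's decision.
- Soft → Management plays N3 (best of 5, -3, 9, 3); Union gets 5.
- Firm → Management plays N3 (best of 3, 1, 10, 0); Union gets 0.
- Hard → Management plays N1 (best of 5, -5, -4, -3); Union gets -1.
Among 5, 0, -1, the best is 5 at Soft. Subgame-perfect outcome: (Soft, N3) with payoffs (5, 9).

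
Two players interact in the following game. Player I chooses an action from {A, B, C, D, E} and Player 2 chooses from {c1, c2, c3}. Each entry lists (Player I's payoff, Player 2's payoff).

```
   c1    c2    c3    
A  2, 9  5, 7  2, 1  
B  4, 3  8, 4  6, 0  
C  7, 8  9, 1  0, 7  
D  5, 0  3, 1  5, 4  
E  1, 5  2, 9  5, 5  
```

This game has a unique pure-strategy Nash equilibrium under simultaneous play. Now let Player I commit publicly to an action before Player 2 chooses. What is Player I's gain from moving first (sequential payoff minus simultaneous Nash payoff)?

1

Solve by backward induction (Player I leads).
- A: Player 2 compares 9, 7, 1 and picks c1; Player I would get 2.
- B: Player 2 compares 3, 4, 0 and picks c2; Player I would get 8.
- C: Player 2 compares 8, 1, 7 and picks c1; Player I would get 7.
- D: Player 2 compares 0, 1, 4 and picks c3; Player I would get 5.
- E: Player 2 compares 5, 9, 5 and picks c2; Player I would get 2.
Player I's induced payoffs are 2, 8, 7, 5, 2, so Player I commits to B. Subgame-perfect outcome: (B, c2) with payoffs (8, 4).
Now find the simultaneous Nash equilibrium.
Player I's best replies: c1→C; c2→C; c3→B.
Player 2's best replies: A→c1; B→c2; C→c1; D→c3; E→c2.
Only (C, c1) has each player best-responding; Nash payoffs (7, 8).
Player I's commitment gain: 8 − 7 = 1.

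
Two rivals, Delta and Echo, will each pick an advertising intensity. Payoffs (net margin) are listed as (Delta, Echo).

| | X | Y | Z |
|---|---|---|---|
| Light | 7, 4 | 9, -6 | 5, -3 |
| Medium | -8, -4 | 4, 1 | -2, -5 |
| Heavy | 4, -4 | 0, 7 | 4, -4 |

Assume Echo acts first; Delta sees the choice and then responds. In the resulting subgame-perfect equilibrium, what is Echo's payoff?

4

Work backward from Delta's decision.
- X: BR = Light, leader payoff 4.
- Y: BR = Light, leader payoff -6.
- Z: BR = Light, leader payoff -3.
Among 4, -6, -3, the best is 4 at X. Subgame-perfect outcome: (Light, X) with payoffs (7, 4).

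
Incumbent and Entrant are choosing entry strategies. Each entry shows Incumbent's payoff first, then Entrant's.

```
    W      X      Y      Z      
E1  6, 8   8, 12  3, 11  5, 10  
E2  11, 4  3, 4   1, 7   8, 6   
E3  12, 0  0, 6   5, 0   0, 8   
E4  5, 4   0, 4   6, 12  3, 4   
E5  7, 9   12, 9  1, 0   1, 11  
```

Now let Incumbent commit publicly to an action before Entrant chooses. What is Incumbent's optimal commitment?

Backward induction with Incumbent moving first.
- E1: Entrant compares 8, 12, 11, 10 and picks X; Incumbent would get 8.
- E2: Entrant compares 4, 4, 7, 6 and picks Y; Incumbent would get 1.
- E3: Entrant compares 0, 6, 0, 8 and picks Z; Incumbent would get 0.
- E4: Entrant compares 4, 4, 12, 4 and picks Y; Incumbent would get 6.
- E5: Entrant compares 9, 9, 0, 11 and picks Z; Incumbent would get 1.
Incumbent's induced payoffs are 8, 1, 0, 6, 1, so Incumbent commits to E1. Subgame-perfect outcome: (E1, X) with payoffs (8, 12).

E1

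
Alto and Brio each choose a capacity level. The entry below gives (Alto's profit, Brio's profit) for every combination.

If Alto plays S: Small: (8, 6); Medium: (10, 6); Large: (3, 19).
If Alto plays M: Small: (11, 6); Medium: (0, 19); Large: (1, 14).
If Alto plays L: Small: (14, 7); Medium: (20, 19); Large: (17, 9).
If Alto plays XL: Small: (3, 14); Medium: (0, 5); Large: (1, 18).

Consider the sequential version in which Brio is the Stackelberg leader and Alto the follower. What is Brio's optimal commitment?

Backward induction with Brio moving first.
- Small: BR = L, leader payoff 7.
- Medium: BR = L, leader payoff 19.
- Large: BR = L, leader payoff 9.
Maximizing over 7, 19, 9, Brio chooses Medium. Subgame-perfect outcome: (L, Medium) with payoffs (20, 19).

Medium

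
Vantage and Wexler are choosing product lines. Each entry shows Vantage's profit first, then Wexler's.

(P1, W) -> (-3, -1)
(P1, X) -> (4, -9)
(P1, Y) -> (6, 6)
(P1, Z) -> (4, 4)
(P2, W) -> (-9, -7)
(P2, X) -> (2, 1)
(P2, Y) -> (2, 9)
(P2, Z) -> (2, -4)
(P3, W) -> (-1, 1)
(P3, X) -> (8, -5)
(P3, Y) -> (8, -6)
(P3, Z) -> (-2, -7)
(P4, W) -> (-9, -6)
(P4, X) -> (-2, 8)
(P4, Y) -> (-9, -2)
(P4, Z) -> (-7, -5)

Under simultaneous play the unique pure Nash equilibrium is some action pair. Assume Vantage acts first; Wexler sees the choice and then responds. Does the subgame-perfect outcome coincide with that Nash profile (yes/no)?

no

Wexler best-responds to each possible Vantage move:
- P1: Wexler compares -1, -9, 6, 4 and picks Y; Vantage would get 6.
- P2: Wexler compares -7, 1, 9, -4 and picks Y; Vantage would get 2.
- P3: Wexler compares 1, -5, -6, -7 and picks W; Vantage would get -1.
- P4: Wexler compares -6, 8, -2, -5 and picks X; Vantage would get -2.
Maximizing over 6, 2, -1, -2, Vantage chooses P1. Subgame-perfect outcome: (P1, Y) with payoffs (6, 6).
Now find the simultaneous Nash equilibrium.
Vantage's best replies: W→P3; X→P3; Y→P3; Z→P1.
Wexler's best replies: P1→Y; P2→Y; P3→W; P4→X.
The unique mutual best reply is (P3, W), giving (-1, 1).
Sequential outcome (P1, Y) differs from the Nash profile (P3, W).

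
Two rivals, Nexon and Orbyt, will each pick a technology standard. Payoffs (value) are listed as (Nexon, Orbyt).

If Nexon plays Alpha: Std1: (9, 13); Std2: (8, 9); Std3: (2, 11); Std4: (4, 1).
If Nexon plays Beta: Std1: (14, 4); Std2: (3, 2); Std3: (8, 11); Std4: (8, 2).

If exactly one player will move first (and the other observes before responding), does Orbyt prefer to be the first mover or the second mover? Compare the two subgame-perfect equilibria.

If Nexon leads: Orbyt's best replies are Alpha→Std1, Beta→Std3; Nexon's induced payoffs 9, 8; outcome (Alpha, Std1), payoffs (9, 13).
If Orbyt leads: Nexon's best replies are Std1→Beta, Std2→Alpha, Std3→Beta, Std4→Beta; Orbyt's induced payoffs 4, 9, 11, 2; outcome (Beta, Std3), payoffs (8, 11).
Orbyt gets 11 moving first and 13 moving second, so Orbyt prefers to move second.

second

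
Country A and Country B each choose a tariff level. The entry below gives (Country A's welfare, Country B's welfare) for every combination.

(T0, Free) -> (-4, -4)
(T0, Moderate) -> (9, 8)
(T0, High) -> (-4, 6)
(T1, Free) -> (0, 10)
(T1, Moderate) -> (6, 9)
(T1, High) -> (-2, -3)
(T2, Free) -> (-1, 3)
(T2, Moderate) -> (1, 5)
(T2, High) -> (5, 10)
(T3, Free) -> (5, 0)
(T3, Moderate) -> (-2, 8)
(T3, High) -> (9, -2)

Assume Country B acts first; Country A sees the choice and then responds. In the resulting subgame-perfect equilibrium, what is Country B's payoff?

8

Country A best-responds to each possible Country B move:
- Free → Country A plays T3 (best of -4, 0, -1, 5); Country B gets 0.
- Moderate → Country A plays T0 (best of 9, 6, 1, -2); Country B gets 8.
- High → Country A plays T3 (best of -4, -2, 5, 9); Country B gets -2.
Maximizing over 0, 8, -2, Country B chooses Moderate. Subgame-perfect outcome: (T0, Moderate) with payoffs (9, 8).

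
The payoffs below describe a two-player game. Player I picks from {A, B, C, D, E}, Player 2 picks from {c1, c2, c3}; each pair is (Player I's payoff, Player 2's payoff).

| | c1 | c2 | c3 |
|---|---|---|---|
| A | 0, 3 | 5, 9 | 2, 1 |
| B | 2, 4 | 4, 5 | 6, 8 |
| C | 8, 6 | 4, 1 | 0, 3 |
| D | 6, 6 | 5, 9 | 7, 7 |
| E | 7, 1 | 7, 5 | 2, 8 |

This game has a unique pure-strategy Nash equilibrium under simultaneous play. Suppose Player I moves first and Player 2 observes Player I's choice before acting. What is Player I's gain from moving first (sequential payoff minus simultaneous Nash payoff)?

Solve by backward induction (Player I leads).
- A: Player 2 compares 3, 9, 1 and picks c2; Player I would get 5.
- B: Player 2 compares 4, 5, 8 and picks c3; Player I would get 6.
- C: Player 2 compares 6, 1, 3 and picks c1; Player I would get 8.
- D: Player 2 compares 6, 9, 7 and picks c2; Player I would get 5.
- E: Player 2 compares 1, 5, 8 and picks c3; Player I would get 2.
Maximizing over 5, 6, 8, 5, 2, Player I chooses C. Subgame-perfect outcome: (C, c1) with payoffs (8, 6).
For the simultaneous game, intersect best replies.
Player I's best replies: c1→C; c2→E; c3→D.
Player 2's best replies: A→c2; B→c3; C→c1; D→c2; E→c3.
The unique mutual best reply is (C, c1), giving (8, 6).
Player I's commitment gain: 8 − 8 = 0.

0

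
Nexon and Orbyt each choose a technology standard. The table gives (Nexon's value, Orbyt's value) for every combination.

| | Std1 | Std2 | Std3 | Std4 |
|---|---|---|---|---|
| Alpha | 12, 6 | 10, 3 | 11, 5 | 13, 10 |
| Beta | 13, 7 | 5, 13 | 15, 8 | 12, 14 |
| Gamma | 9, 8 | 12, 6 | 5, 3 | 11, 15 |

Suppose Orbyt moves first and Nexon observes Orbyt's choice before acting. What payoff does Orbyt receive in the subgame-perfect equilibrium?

10

Solve by backward induction (Orbyt leads).
- Std1: BR = Beta, leader payoff 7.
- Std2: BR = Gamma, leader payoff 6.
- Std3: BR = Beta, leader payoff 8.
- Std4: BR = Alpha, leader payoff 10.
Among 7, 6, 8, 10, the best is 10 at Std4. Subgame-perfect outcome: (Alpha, Std4) with payoffs (13, 10).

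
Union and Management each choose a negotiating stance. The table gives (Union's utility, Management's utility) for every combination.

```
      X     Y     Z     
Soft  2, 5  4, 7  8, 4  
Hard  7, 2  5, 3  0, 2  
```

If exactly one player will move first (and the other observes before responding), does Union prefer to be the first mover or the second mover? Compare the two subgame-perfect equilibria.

second

If Union leads: Management's best replies are Soft→Y, Hard→Y; Union's induced payoffs 4, 5; outcome (Hard, Y), payoffs (5, 3).
If Management leads: Union's best replies are X→Hard, Y→Hard, Z→Soft; Management's induced payoffs 2, 3, 4; outcome (Soft, Z), payoffs (8, 4).
Union gets 5 moving first and 8 moving second, so Union prefers to move second.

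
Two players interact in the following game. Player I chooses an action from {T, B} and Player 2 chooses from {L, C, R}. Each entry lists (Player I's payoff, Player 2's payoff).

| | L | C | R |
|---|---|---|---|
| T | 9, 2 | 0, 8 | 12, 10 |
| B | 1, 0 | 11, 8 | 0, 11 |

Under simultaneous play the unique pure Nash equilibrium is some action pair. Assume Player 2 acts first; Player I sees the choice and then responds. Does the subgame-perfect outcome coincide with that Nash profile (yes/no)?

Work backward from Player I's decision.
- L → Player I plays T (best of 9, 1); Player 2 gets 2.
- C → Player I plays B (best of 0, 11); Player 2 gets 8.
- R → Player I plays T (best of 12, 0); Player 2 gets 10.
Maximizing over 2, 8, 10, Player 2 chooses R. Subgame-perfect outcome: (T, R) with payoffs (12, 10).
For the simultaneous game, intersect best replies.
Player I's best replies: L→T; C→B; R→T.
Player 2's best replies: T→R; B→R.
The unique mutual best reply is (T, R), giving (12, 10).
Sequential outcome (T, R) coincides with the Nash profile (T, R).

yes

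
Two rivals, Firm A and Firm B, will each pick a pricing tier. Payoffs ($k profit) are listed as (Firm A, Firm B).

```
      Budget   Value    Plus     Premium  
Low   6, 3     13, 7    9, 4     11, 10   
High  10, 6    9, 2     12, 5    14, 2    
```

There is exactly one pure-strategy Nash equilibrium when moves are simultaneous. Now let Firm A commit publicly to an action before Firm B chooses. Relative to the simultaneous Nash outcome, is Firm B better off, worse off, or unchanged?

better off

Work backward from Firm B's decision.
- Low → Firm B plays Premium (best of 3, 7, 4, 10); Firm A gets 11.
- High → Firm B plays Budget (best of 6, 2, 5, 2); Firm A gets 10.
Among 11, 10, the best is 11 at Low. Subgame-perfect outcome: (Low, Premium) with payoffs (11, 10).
Now find the simultaneous Nash equilibrium.
Firm A's best replies: Budget→High; Value→Low; Plus→High; Premium→High.
Firm B's best replies: Low→Premium; High→Budget.
The unique mutual best reply is (High, Budget), giving (10, 6).
Firm B earns 10 sequentially versus 6 at the Nash outcome: better off.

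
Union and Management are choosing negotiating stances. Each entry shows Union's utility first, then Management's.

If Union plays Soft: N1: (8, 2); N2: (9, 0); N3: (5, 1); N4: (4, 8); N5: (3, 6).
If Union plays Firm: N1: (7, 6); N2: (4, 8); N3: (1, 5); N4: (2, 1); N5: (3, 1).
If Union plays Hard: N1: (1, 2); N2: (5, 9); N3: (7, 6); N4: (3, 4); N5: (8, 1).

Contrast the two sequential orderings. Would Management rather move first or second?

second

If Union leads: Management's best replies are Soft→N4, Firm→N2, Hard→N2; Union's induced payoffs 4, 4, 5; outcome (Hard, N2), payoffs (5, 9).
If Management leads: Union's best replies are N1→Soft, N2→Soft, N3→Hard, N4→Soft, N5→Hard; Management's induced payoffs 2, 0, 6, 8, 1; outcome (Soft, N4), payoffs (4, 8).
Management gets 8 moving first and 9 moving second, so Management prefers to move second.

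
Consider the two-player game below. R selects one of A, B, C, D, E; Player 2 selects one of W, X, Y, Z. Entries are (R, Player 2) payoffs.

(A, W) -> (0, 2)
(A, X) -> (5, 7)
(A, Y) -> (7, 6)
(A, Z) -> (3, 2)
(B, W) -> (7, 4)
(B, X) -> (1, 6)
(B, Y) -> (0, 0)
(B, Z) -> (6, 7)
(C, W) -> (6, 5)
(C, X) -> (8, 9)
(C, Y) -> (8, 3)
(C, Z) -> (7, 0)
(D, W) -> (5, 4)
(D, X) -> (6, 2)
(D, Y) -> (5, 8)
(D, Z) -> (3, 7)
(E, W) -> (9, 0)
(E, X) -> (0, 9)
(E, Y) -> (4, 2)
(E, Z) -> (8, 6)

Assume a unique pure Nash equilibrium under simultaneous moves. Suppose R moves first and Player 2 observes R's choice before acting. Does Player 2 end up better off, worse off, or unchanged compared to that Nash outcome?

unchanged

Solve by backward induction (R leads).
- A: BR = X, leader payoff 5.
- B: BR = Z, leader payoff 6.
- C: BR = X, leader payoff 8.
- D: BR = Y, leader payoff 5.
- E: BR = X, leader payoff 0.
Among 5, 6, 8, 5, 0, the best is 8 at C. Subgame-perfect outcome: (C, X) with payoffs (8, 9).
For the simultaneous game, intersect best replies.
R's best replies: W→E; X→C; Y→C; Z→E.
Player 2's best replies: A→X; B→Z; C→X; D→Y; E→X.
The unique mutual best reply is (C, X), giving (8, 9).
Player 2 earns 9 sequentially versus 9 at the Nash outcome: unchanged.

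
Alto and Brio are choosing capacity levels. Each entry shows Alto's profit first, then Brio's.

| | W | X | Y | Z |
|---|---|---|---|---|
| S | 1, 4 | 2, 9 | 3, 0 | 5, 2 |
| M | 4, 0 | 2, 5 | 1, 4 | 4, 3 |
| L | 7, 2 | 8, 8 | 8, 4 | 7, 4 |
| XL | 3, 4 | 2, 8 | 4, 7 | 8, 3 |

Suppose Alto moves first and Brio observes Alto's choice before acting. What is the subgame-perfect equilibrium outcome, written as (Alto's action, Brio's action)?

Backward induction with Alto moving first.
- S → Brio plays X (best of 4, 9, 0, 2); Alto gets 2.
- M → Brio plays X (best of 0, 5, 4, 3); Alto gets 2.
- L → Brio plays X (best of 2, 8, 4, 4); Alto gets 8.
- XL → Brio plays X (best of 4, 8, 7, 3); Alto gets 2.
Alto's induced payoffs are 2, 2, 8, 2, so Alto commits to L. Subgame-perfect outcome: (L, X) with payoffs (8, 8).

(L, X)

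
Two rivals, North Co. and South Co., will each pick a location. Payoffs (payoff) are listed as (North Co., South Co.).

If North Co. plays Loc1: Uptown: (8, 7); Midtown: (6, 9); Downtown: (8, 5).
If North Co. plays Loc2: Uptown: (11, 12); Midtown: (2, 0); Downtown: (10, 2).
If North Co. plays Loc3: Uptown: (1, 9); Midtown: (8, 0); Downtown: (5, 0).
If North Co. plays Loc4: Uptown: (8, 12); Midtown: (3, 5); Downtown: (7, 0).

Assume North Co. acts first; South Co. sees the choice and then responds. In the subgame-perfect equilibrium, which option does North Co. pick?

Backward induction with North Co. moving first.
- Loc1 → South Co. plays Midtown (best of 7, 9, 5); North Co. gets 6.
- Loc2 → South Co. plays Uptown (best of 12, 0, 2); North Co. gets 11.
- Loc3 → South Co. plays Uptown (best of 9, 0, 0); North Co. gets 1.
- Loc4 → South Co. plays Uptown (best of 12, 5, 0); North Co. gets 8.
Maximizing over 6, 11, 1, 8, North Co. chooses Loc2. Subgame-perfect outcome: (Loc2, Uptown) with payoffs (11, 12).

Loc2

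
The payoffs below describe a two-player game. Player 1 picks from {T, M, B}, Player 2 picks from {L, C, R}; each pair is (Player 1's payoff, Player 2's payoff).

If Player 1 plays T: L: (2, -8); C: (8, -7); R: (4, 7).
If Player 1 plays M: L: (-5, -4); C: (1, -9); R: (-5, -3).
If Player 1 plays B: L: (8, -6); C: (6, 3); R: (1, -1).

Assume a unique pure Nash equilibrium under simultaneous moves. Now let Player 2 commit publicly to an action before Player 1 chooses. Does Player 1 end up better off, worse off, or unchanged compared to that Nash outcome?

unchanged

Solve by backward induction (Player 2 leads).
- L: BR = B, leader payoff -6.
- C: BR = T, leader payoff -7.
- R: BR = T, leader payoff 7.
Player 2's induced payoffs are -6, -7, 7, so Player 2 commits to R. Subgame-perfect outcome: (T, R) with payoffs (4, 7).
Now find the simultaneous Nash equilibrium.
Player 1's best replies: L→B; C→T; R→T.
Player 2's best replies: T→R; M→R; B→C.
The unique mutual best reply is (T, R), giving (4, 7).
Player 1 earns 4 sequentially versus 4 at the Nash outcome: unchanged.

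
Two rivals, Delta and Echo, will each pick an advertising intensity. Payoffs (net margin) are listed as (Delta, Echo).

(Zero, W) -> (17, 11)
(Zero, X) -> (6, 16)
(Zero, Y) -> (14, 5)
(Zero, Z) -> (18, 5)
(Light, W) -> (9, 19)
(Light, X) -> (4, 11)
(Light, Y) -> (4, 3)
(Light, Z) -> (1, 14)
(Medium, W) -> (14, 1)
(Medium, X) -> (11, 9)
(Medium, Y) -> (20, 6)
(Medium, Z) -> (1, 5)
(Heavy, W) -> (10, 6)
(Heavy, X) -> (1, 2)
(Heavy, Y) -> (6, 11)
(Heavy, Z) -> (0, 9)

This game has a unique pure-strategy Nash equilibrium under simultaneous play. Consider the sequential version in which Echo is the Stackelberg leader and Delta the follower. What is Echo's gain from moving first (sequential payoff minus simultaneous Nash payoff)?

Delta best-responds to each possible Echo move:
- W → Delta plays Zero (best of 17, 9, 14, 10); Echo gets 11.
- X → Delta plays Medium (best of 6, 4, 11, 1); Echo gets 9.
- Y → Delta plays Medium (best of 14, 4, 20, 6); Echo gets 6.
- Z → Delta plays Zero (best of 18, 1, 1, 0); Echo gets 5.
Maximizing over 11, 9, 6, 5, Echo chooses W. Subgame-perfect outcome: (Zero, W) with payoffs (17, 11).
Under simultaneous play:
Delta's best replies: W→Zero; X→Medium; Y→Medium; Z→Zero.
Echo's best replies: Zero→X; Light→W; Medium→X; Heavy→Y.
Only (Medium, X) has each player best-responding; Nash payoffs (11, 9).
Echo's commitment gain: 11 − 9 = 2.

2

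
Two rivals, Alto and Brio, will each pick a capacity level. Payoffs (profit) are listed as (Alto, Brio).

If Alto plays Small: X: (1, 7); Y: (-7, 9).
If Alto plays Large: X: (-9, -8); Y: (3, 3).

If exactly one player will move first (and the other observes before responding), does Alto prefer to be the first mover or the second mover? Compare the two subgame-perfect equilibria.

If Alto leads: Brio's best replies are Small→Y, Large→Y; Alto's induced payoffs -7, 3; outcome (Large, Y), payoffs (3, 3).
If Brio leads: Alto's best replies are X→Small, Y→Large; Brio's induced payoffs 7, 3; outcome (Small, X), payoffs (1, 7).
Alto gets 3 moving first and 1 moving second, so Alto prefers to move first.

first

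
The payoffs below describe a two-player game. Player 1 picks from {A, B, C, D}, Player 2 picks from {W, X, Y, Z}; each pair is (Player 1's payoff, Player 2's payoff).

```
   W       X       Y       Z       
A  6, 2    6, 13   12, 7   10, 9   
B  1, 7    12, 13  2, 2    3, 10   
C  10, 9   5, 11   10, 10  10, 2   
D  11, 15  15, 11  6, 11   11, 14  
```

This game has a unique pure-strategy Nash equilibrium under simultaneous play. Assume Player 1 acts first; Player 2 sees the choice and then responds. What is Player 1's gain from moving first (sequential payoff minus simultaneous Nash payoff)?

1

Player 2 best-responds to each possible Player 1 move:
- A: BR = X, leader payoff 6.
- B: BR = X, leader payoff 12.
- C: BR = X, leader payoff 5.
- D: BR = W, leader payoff 11.
Maximizing over 6, 12, 5, 11, Player 1 chooses B. Subgame-perfect outcome: (B, X) with payoffs (12, 13).
Under simultaneous play:
Player 1's best replies: W→D; X→D; Y→A; Z→D.
Player 2's best replies: A→X; B→X; C→X; D→W.
Only (D, W) has each player best-responding; Nash payoffs (11, 15).
Player 1's commitment gain: 12 − 11 = 1.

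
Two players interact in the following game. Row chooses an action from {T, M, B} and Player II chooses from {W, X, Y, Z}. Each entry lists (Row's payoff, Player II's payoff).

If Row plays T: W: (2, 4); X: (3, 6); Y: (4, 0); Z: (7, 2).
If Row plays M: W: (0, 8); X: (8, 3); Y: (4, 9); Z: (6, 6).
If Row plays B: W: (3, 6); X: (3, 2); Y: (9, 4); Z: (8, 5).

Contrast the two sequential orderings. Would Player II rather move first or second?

second

If Row leads: Player II's best replies are T→X, M→Y, B→W; Row's induced payoffs 3, 4, 3; outcome (M, Y), payoffs (4, 9).
If Player II leads: Row's best replies are W→B, X→M, Y→B, Z→B; Player II's induced payoffs 6, 3, 4, 5; outcome (B, W), payoffs (3, 6).
Player II gets 6 moving first and 9 moving second, so Player II prefers to move second.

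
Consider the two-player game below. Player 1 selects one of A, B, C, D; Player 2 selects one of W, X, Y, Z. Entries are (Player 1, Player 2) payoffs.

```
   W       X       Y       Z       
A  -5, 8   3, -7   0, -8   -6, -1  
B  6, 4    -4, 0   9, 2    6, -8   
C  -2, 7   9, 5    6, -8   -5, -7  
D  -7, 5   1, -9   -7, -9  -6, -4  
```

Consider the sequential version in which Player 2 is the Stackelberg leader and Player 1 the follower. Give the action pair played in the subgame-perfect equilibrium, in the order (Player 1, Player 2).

(C, X)

Solve by backward induction (Player 2 leads).
- W: Player 1 compares -5, 6, -2, -7 and picks B; Player 2 would get 4.
- X: Player 1 compares 3, -4, 9, 1 and picks C; Player 2 would get 5.
- Y: Player 1 compares 0, 9, 6, -7 and picks B; Player 2 would get 2.
- Z: Player 1 compares -6, 6, -5, -6 and picks B; Player 2 would get -8.
Maximizing over 4, 5, 2, -8, Player 2 chooses X. Subgame-perfect outcome: (C, X) with payoffs (9, 5).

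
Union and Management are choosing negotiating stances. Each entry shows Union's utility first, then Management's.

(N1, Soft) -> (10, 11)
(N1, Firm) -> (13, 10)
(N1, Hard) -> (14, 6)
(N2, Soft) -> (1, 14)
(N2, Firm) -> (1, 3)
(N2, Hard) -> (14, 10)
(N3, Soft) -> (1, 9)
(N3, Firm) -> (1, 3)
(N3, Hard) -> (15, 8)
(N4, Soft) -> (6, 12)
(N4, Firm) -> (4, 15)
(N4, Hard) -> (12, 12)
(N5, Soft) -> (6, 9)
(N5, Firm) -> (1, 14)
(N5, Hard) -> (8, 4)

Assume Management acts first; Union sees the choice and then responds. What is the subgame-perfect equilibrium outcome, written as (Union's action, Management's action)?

Union best-responds to each possible Management move:
- Soft: BR = N1, leader payoff 11.
- Firm: BR = N1, leader payoff 10.
- Hard: BR = N3, leader payoff 8.
Among 11, 10, 8, the best is 11 at Soft. Subgame-perfect outcome: (N1, Soft) with payoffs (10, 11).

(N1, Soft)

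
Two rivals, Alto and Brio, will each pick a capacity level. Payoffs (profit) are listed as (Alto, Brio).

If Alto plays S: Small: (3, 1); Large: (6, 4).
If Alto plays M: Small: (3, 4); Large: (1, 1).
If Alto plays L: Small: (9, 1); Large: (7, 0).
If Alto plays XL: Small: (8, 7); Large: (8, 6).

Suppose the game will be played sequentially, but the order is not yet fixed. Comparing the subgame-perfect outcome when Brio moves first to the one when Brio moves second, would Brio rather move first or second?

If Alto leads: Brio's best replies are S→Large, M→Small, L→Small, XL→Small; Alto's induced payoffs 6, 3, 9, 8; outcome (L, Small), payoffs (9, 1).
If Brio leads: Alto's best replies are Small→L, Large→XL; Brio's induced payoffs 1, 6; outcome (XL, Large), payoffs (8, 6).
Brio gets 6 moving first and 1 moving second, so Brio prefers to move first.

first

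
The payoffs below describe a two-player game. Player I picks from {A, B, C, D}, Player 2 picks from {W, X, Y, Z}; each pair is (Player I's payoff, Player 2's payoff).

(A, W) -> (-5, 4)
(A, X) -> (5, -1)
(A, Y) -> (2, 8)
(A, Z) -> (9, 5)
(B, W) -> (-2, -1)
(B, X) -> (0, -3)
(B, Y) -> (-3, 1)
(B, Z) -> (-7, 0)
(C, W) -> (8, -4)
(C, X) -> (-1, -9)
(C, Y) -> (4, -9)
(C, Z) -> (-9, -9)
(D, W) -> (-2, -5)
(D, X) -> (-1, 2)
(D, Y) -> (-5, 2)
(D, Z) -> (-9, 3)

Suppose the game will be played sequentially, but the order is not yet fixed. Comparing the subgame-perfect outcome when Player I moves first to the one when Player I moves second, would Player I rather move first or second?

If Player I leads: Player 2's best replies are A→Y, B→Y, C→W, D→Z; Player I's induced payoffs 2, -3, 8, -9; outcome (C, W), payoffs (8, -4).
If Player 2 leads: Player I's best replies are W→C, X→A, Y→C, Z→A; Player 2's induced payoffs -4, -1, -9, 5; outcome (A, Z), payoffs (9, 5).
Player I gets 8 moving first and 9 moving second, so Player I prefers to move second.

second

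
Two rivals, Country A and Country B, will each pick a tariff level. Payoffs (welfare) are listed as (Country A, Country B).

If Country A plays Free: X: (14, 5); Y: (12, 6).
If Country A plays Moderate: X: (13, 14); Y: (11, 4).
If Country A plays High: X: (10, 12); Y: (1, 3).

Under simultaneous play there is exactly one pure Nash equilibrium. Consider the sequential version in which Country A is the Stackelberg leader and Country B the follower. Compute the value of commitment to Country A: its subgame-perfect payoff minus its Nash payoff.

1

Country B best-responds to each possible Country A move:
- Free → Country B plays Y (best of 5, 6); Country A gets 12.
- Moderate → Country B plays X (best of 14, 4); Country A gets 13.
- High → Country B plays X (best of 12, 3); Country A gets 10.
Maximizing over 12, 13, 10, Country A chooses Moderate. Subgame-perfect outcome: (Moderate, X) with payoffs (13, 14).
For the simultaneous game, intersect best replies.
Country A's best replies: X→Free; Y→Free.
Country B's best replies: Free→Y; Moderate→X; High→X.
Only (Free, Y) has each player best-responding; Nash payoffs (12, 6).
Country A's commitment gain: 13 − 12 = 1.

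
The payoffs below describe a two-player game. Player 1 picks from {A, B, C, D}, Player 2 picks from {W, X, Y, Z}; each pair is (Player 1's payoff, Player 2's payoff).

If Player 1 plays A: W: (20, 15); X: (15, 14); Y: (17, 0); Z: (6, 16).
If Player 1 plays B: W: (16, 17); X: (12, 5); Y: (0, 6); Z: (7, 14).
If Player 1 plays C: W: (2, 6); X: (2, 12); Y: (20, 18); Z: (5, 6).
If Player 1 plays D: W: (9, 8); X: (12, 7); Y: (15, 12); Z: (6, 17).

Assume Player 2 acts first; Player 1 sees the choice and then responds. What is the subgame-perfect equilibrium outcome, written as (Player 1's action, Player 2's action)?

(C, Y)

Solve by backward induction (Player 2 leads).
- W → Player 1 plays A (best of 20, 16, 2, 9); Player 2 gets 15.
- X → Player 1 plays A (best of 15, 12, 2, 12); Player 2 gets 14.
- Y → Player 1 plays C (best of 17, 0, 20, 15); Player 2 gets 18.
- Z → Player 1 plays B (best of 6, 7, 5, 6); Player 2 gets 14.
Maximizing over 15, 14, 18, 14, Player 2 chooses Y. Subgame-perfect outcome: (C, Y) with payoffs (20, 18).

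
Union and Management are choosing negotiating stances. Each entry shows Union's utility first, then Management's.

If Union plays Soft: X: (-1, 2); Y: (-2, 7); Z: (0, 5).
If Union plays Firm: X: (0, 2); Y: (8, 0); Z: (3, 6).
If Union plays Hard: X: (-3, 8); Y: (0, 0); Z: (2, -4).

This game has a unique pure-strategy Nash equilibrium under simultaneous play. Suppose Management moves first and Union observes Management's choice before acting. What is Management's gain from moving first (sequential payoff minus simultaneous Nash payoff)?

0

Union best-responds to each possible Management move:
- X: BR = Firm, leader payoff 2.
- Y: BR = Firm, leader payoff 0.
- Z: BR = Firm, leader payoff 6.
Maximizing over 2, 0, 6, Management chooses Z. Subgame-perfect outcome: (Firm, Z) with payoffs (3, 6).
Under simultaneous play:
Union's best replies: X→Firm; Y→Firm; Z→Firm.
Management's best replies: Soft→Y; Firm→Z; Hard→X.
Only (Firm, Z) has each player best-responding; Nash payoffs (3, 6).
Management's commitment gain: 6 − 6 = 0.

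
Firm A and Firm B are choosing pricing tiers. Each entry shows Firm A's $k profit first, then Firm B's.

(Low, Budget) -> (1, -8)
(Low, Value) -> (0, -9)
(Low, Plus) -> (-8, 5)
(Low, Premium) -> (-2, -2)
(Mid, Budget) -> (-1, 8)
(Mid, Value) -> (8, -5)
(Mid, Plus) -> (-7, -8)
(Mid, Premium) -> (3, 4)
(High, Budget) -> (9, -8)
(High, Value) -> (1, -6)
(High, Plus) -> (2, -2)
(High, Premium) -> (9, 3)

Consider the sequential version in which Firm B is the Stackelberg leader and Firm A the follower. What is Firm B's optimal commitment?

Solve by backward induction (Firm B leads).
- Budget → Firm A plays High (best of 1, -1, 9); Firm B gets -8.
- Value → Firm A plays Mid (best of 0, 8, 1); Firm B gets -5.
- Plus → Firm A plays High (best of -8, -7, 2); Firm B gets -2.
- Premium → Firm A plays High (best of -2, 3, 9); Firm B gets 3.
Firm B's induced payoffs are -8, -5, -2, 3, so Firm B commits to Premium. Subgame-perfect outcome: (High, Premium) with payoffs (9, 3).

Premium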